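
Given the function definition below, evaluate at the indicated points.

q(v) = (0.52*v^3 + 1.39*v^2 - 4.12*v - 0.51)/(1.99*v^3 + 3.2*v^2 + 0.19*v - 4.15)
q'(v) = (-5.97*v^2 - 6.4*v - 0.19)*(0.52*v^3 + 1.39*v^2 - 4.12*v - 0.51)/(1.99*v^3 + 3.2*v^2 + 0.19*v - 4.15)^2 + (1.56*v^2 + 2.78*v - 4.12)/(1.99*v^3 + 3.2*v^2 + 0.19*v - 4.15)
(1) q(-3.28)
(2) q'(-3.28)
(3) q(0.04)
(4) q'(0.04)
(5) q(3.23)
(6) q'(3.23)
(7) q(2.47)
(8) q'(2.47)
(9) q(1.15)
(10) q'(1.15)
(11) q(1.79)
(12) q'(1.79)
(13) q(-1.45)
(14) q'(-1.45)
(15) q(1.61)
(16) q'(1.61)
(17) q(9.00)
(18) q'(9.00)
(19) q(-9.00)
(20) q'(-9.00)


(1) = -0.24
(2) = -0.34
(3) = 0.16
(4) = 0.99
(5) = 0.19
(6) = 0.06
(7) = 0.12
(8) = 0.13
(9) = -0.79
(10) = 4.00
(11) = -0.03
(12) = 0.37
(13) = -1.81
(14) = -0.37
(15) = -0.11
(16) = 0.56
(17) = 0.27
(18) = 0.00
(19) = 0.19
(20) = -0.01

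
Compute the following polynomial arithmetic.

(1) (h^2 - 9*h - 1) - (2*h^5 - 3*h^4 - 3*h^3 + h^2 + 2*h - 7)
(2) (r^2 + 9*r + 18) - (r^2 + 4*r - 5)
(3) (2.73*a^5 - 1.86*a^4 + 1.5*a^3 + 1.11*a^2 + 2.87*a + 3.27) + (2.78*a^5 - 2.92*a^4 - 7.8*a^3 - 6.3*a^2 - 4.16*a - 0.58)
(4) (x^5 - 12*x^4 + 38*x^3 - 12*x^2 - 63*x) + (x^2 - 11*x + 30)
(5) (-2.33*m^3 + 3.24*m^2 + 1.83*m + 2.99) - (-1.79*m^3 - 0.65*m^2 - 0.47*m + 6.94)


(1) = -2*h^5 + 3*h^4 + 3*h^3 - 11*h + 6
(2) = 5*r + 23
(3) = 5.51*a^5 - 4.78*a^4 - 6.3*a^3 - 5.19*a^2 - 1.29*a + 2.69
(4) = x^5 - 12*x^4 + 38*x^3 - 11*x^2 - 74*x + 30
(5) = -0.54*m^3 + 3.89*m^2 + 2.3*m - 3.95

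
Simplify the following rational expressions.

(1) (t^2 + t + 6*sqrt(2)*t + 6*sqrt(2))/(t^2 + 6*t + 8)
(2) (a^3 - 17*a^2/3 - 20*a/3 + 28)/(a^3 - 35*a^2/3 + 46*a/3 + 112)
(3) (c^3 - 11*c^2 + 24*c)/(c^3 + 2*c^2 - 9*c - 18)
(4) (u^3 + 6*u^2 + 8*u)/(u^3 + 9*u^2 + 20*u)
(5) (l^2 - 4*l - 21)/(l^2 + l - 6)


(1) = (t^2 + t*(1 + 6*sqrt(2)) + 6*sqrt(2))/(t^2 + 6*t + 8)
(2) = (a - 2)/(a - 8)
(3) = (c^2 - 8*c)/(c^2 + 5*c + 6)
(4) = (u + 2)/(u + 5)
(5) = (l - 7)/(l - 2)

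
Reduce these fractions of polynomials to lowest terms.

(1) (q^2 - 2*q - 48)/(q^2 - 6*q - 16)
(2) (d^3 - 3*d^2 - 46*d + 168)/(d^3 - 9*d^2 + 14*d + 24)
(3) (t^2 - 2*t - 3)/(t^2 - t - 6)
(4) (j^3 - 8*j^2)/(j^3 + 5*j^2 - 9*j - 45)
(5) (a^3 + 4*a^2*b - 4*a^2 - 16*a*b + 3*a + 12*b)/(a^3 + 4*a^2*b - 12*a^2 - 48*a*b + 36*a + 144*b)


(1) = (q + 6)/(q + 2)
(2) = (d + 7)/(d + 1)
(3) = (t + 1)/(t + 2)
(4) = (j^3 - 8*j^2)/(j^3 + 5*j^2 - 9*j - 45)
(5) = (a^2 - 4*a + 3)/(a^2 - 12*a + 36)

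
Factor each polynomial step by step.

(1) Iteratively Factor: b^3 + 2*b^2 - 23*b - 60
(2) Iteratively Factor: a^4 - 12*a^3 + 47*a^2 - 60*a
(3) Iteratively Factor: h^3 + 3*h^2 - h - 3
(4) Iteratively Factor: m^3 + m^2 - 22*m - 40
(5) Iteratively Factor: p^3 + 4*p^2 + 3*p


(1) = (b - 5)*(b^2 + 7*b + 12) = (b - 5)*(b + 3)*(b + 4)
(2) = (a)*(a^3 - 12*a^2 + 47*a - 60) = a*(a - 3)*(a^2 - 9*a + 20) = a*(a - 4)*(a - 3)*(a - 5)
(3) = (h + 3)*(h^2 - 1) = (h - 1)*(h + 3)*(h + 1)
(4) = (m - 5)*(m^2 + 6*m + 8) = (m - 5)*(m + 2)*(m + 4)
(5) = (p)*(p^2 + 4*p + 3) = p*(p + 3)*(p + 1)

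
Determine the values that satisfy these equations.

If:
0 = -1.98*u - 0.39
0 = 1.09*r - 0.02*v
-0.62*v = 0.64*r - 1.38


Then:
r = 0.04
u = -0.20
v = 2.18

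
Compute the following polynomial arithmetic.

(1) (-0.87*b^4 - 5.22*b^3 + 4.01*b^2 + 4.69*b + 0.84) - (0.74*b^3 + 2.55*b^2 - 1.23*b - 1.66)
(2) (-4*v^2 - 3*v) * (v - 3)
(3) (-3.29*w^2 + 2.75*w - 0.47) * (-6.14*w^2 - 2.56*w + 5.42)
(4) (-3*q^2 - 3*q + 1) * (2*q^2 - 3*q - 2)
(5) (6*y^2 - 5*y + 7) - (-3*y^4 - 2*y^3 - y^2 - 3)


(1) = -0.87*b^4 - 5.96*b^3 + 1.46*b^2 + 5.92*b + 2.5
(2) = -4*v^3 + 9*v^2 + 9*v
(3) = 20.2006*w^4 - 8.4626*w^3 - 21.986*w^2 + 16.1082*w - 2.5474
(4) = -6*q^4 + 3*q^3 + 17*q^2 + 3*q - 2
(5) = 3*y^4 + 2*y^3 + 7*y^2 - 5*y + 10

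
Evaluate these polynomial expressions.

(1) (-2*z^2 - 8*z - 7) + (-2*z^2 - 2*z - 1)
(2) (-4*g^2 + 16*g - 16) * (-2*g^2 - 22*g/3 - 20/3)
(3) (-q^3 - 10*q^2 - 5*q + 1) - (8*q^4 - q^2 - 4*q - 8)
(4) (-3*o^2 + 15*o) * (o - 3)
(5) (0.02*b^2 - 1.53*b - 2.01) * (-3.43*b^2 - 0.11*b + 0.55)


(1) = -4*z^2 - 10*z - 8
(2) = 8*g^4 - 8*g^3/3 - 176*g^2/3 + 32*g/3 + 320/3
(3) = -8*q^4 - q^3 - 9*q^2 - q + 9
(4) = -3*o^3 + 24*o^2 - 45*o
(5) = -0.0686*b^4 + 5.2457*b^3 + 7.0736*b^2 - 0.6204*b - 1.1055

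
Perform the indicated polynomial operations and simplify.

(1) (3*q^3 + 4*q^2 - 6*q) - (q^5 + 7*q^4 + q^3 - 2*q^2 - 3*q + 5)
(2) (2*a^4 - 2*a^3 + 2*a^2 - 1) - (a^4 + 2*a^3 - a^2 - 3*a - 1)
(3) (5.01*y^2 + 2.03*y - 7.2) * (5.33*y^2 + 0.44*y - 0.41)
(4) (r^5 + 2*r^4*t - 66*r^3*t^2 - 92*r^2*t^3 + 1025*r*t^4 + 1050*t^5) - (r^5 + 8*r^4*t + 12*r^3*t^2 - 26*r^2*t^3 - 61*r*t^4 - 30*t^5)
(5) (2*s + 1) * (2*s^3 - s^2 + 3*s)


(1) = -q^5 - 7*q^4 + 2*q^3 + 6*q^2 - 3*q - 5
(2) = a^4 - 4*a^3 + 3*a^2 + 3*a
(3) = 26.7033*y^4 + 13.0243*y^3 - 39.5369*y^2 - 4.0003*y + 2.952
(4) = -6*r^4*t - 78*r^3*t^2 - 66*r^2*t^3 + 1086*r*t^4 + 1080*t^5
(5) = 4*s^4 + 5*s^2 + 3*s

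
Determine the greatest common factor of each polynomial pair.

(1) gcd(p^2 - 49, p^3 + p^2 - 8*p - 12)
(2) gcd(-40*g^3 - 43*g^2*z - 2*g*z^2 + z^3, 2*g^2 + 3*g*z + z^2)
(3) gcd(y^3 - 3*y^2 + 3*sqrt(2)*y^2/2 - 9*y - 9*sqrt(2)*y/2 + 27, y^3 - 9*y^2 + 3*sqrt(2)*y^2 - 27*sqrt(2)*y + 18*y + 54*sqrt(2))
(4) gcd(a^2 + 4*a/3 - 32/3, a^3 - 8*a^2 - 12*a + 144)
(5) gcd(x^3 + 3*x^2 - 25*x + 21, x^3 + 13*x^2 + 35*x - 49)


(1) = gcd((p - 7)*(p + 7), (p - 3)*(p + 2)^2) = 1
(2) = gcd((-8*g + z)*(g + z)*(5*g + z), (g + z)*(2*g + z)) = g + z
(3) = gcd((y - 3)*(y - 3*sqrt(2)/2)*(y + 3*sqrt(2)), (y - 6)*(y - 3)*(y + 3*sqrt(2))) = y^2 + y*(-3 + 3*sqrt(2)) - 9*sqrt(2)
(4) = a + 4
(5) = x^2 + 6*x - 7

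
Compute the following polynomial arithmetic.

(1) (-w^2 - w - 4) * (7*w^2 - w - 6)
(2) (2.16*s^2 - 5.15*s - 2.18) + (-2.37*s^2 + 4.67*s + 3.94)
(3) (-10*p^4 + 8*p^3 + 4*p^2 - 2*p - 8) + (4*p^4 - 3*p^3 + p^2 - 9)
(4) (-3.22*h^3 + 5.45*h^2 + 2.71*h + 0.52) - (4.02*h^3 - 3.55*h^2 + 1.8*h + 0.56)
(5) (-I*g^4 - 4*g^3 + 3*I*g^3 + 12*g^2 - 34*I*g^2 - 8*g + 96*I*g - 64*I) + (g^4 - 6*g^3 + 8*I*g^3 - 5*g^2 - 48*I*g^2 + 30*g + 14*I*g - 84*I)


(1) = -7*w^4 - 6*w^3 - 21*w^2 + 10*w + 24
(2) = -0.21*s^2 - 0.48*s + 1.76
(3) = -6*p^4 + 5*p^3 + 5*p^2 - 2*p - 17
(4) = -7.24*h^3 + 9.0*h^2 + 0.91*h - 0.04
(5) = g^4 - I*g^4 - 10*g^3 + 11*I*g^3 + 7*g^2 - 82*I*g^2 + 22*g + 110*I*g - 148*I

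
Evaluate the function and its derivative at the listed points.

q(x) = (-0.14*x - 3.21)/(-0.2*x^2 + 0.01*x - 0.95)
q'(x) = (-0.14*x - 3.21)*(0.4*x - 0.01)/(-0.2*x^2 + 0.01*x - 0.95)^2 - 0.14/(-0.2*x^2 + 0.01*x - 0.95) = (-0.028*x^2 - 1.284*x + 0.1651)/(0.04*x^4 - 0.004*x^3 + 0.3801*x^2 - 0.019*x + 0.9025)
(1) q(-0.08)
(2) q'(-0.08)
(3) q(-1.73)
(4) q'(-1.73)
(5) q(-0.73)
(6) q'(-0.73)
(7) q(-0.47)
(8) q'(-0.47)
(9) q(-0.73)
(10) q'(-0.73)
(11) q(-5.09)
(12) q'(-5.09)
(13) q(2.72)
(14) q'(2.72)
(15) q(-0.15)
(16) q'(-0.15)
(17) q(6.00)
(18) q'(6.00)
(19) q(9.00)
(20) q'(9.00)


(1) = 3.36
(2) = 0.30
(3) = 1.90
(4) = 0.94
(5) = 2.92
(6) = 0.96
(7) = 3.15
(8) = 0.76
(9) = 2.92
(10) = 0.96
(11) = 0.40
(12) = 0.16
(13) = 1.49
(14) = -0.61
(15) = 3.34
(16) = 0.39
(17) = 0.50
(18) = -0.13
(19) = 0.26
(20) = -0.05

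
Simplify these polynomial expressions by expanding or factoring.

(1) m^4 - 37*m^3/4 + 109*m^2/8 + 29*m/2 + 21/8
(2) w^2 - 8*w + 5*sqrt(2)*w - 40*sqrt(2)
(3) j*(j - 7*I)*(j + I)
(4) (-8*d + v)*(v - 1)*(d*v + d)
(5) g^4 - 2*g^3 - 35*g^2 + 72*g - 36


(1) = (m - 7)*(m - 3)*(m + 1/4)*(m + 1/2)
(2) = (w - 8)*(w + 5*sqrt(2))
(3) = j^3 - 6*I*j^2 + 7*j
(4) = -8*d^2*v^2 + 8*d^2 + d*v^3 - d*v
(5) = (g - 6)*(g - 1)^2*(g + 6)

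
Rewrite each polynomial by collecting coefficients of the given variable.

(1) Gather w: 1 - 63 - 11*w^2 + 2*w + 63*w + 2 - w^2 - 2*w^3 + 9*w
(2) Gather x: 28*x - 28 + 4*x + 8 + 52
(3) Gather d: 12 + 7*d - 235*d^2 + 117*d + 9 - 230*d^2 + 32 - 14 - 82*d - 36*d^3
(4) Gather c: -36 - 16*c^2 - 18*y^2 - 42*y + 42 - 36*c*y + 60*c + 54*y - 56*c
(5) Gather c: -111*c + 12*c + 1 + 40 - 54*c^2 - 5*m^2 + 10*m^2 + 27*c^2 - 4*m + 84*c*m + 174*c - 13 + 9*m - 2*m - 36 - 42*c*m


(1) = -2*w^3 - 12*w^2 + 74*w - 60
(2) = 32*x + 32
(3) = -36*d^3 - 465*d^2 + 42*d + 39
(4) = -16*c^2 + c*(4 - 36*y) - 18*y^2 + 12*y + 6
(5) = -27*c^2 + c*(42*m + 75) + 5*m^2 + 3*m - 8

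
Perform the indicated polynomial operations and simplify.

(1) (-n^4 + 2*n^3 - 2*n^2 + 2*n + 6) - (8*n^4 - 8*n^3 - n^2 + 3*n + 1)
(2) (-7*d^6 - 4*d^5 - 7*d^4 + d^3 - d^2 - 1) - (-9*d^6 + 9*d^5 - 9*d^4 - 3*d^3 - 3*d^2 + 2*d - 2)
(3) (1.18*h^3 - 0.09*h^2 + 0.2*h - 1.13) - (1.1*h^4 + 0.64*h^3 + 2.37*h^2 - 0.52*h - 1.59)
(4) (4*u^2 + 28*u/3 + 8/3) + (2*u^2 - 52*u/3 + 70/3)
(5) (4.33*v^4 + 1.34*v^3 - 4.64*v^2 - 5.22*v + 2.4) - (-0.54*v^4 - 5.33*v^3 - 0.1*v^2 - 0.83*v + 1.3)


(1) = -9*n^4 + 10*n^3 - n^2 - n + 5
(2) = 2*d^6 - 13*d^5 + 2*d^4 + 4*d^3 + 2*d^2 - 2*d + 1
(3) = -1.1*h^4 + 0.54*h^3 - 2.46*h^2 + 0.72*h + 0.46
(4) = 6*u^2 - 8*u + 26
(5) = 4.87*v^4 + 6.67*v^3 - 4.54*v^2 - 4.39*v + 1.1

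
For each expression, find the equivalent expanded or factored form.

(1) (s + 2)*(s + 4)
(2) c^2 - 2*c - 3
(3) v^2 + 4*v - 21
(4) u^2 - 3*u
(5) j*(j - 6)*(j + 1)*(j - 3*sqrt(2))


(1) = s^2 + 6*s + 8
(2) = (c - 3)*(c + 1)
(3) = (v - 3)*(v + 7)
(4) = u*(u - 3)
(5) = j^4 - 5*j^3 - 3*sqrt(2)*j^3 - 6*j^2 + 15*sqrt(2)*j^2 + 18*sqrt(2)*j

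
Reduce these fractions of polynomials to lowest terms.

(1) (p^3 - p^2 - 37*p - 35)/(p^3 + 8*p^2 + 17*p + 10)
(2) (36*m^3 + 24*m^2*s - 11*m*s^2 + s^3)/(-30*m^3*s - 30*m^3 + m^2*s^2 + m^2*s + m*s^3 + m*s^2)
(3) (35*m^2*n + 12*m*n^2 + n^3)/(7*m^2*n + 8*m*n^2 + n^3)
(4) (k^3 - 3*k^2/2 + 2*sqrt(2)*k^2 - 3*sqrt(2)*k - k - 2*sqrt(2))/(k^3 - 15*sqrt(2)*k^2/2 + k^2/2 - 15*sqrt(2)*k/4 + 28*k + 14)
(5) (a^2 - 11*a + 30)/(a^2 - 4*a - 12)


(1) = (p - 7)/(p + 2)
(2) = (36*m^3 + 24*m^2*s - 11*m*s^2 + s^3)/(-30*m^3*s - 30*m^3 + m^2*s^2 + m^2*s + m*s^3 + m*s^2)
(3) = (5*m + n)/(m + n)
(4) = (8*k^2 + k*(-16 + 16*sqrt(2)) - 32*sqrt(2))/(8*k^2 - 60*sqrt(2)*k + 224)
(5) = (a - 5)/(a + 2)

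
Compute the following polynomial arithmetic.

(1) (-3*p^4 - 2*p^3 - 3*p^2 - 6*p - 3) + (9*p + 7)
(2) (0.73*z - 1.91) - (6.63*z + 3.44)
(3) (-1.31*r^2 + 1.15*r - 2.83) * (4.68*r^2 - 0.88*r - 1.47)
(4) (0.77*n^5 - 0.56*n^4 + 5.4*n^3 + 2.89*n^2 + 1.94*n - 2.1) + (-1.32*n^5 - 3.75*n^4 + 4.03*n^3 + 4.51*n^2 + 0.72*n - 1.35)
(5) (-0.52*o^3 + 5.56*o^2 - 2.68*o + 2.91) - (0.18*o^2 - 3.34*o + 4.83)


(1) = -3*p^4 - 2*p^3 - 3*p^2 + 3*p + 4
(2) = -5.9*z - 5.35
(3) = -6.1308*r^4 + 6.5348*r^3 - 12.3307*r^2 + 0.7999*r + 4.1601
(4) = -0.55*n^5 - 4.31*n^4 + 9.43*n^3 + 7.4*n^2 + 2.66*n - 3.45
(5) = -0.52*o^3 + 5.38*o^2 + 0.66*o - 1.92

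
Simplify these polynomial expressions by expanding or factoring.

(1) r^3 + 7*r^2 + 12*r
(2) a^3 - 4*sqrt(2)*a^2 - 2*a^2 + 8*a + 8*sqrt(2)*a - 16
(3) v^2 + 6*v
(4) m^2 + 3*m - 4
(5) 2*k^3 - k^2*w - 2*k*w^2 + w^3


(1) = r*(r + 3)*(r + 4)
(2) = (a - 2)*(a - 2*sqrt(2))^2
(3) = v*(v + 6)
(4) = (m - 1)*(m + 4)
(5) = (-2*k + w)*(-k + w)*(k + w)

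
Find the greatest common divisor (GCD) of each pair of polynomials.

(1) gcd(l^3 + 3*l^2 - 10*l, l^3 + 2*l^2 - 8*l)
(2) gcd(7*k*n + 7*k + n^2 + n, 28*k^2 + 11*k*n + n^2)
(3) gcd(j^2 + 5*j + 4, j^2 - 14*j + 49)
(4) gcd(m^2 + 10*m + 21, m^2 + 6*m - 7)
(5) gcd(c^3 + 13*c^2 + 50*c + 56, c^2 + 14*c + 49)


(1) = l^2 - 2*l
(2) = gcd((7*k + n)*(n + 1), (4*k + n)*(7*k + n)) = 7*k + n
(3) = gcd((j + 1)*(j + 4), (j - 7)^2) = 1
(4) = gcd((m + 3)*(m + 7), (m - 1)*(m + 7)) = m + 7
(5) = c + 7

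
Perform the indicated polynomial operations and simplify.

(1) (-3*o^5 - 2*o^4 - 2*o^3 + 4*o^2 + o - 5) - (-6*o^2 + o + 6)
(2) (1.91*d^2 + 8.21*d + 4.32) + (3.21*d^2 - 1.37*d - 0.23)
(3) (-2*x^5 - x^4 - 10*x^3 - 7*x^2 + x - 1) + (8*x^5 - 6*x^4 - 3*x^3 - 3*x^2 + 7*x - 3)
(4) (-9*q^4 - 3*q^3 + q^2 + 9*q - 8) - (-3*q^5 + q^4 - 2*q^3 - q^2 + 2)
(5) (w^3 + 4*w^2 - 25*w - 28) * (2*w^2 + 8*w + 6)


(1) = -3*o^5 - 2*o^4 - 2*o^3 + 10*o^2 - 11
(2) = 5.12*d^2 + 6.84*d + 4.09
(3) = 6*x^5 - 7*x^4 - 13*x^3 - 10*x^2 + 8*x - 4
(4) = 3*q^5 - 10*q^4 - q^3 + 2*q^2 + 9*q - 10
(5) = 2*w^5 + 16*w^4 - 12*w^3 - 232*w^2 - 374*w - 168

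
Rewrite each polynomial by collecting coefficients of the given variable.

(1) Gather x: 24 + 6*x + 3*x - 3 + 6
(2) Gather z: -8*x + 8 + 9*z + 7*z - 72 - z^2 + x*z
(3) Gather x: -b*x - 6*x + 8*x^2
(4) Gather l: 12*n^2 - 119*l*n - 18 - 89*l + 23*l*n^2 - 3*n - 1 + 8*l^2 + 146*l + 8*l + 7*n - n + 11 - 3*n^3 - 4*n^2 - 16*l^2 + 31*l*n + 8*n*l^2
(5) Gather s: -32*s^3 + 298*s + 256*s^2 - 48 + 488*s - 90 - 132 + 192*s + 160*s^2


(1) = 9*x + 27
(2) = -8*x - z^2 + z*(x + 16) - 64
(3) = 8*x^2 + x*(-b - 6)
(4) = l^2*(8*n - 8) + l*(23*n^2 - 88*n + 65) - 3*n^3 + 8*n^2 + 3*n - 8
(5) = -32*s^3 + 416*s^2 + 978*s - 270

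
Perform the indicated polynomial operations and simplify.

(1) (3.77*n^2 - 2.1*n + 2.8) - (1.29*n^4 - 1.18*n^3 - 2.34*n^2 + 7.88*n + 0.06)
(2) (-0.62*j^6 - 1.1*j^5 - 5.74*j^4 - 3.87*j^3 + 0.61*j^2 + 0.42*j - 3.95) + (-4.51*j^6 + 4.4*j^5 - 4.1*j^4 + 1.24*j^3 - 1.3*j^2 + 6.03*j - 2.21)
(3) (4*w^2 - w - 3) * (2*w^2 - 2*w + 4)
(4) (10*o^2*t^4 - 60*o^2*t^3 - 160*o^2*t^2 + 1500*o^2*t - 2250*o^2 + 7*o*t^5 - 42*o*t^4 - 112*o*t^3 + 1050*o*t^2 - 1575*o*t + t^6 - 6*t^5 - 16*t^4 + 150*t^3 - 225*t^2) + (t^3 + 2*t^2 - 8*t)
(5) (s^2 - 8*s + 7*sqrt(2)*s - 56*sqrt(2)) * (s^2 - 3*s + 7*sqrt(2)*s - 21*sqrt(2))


(1) = -1.29*n^4 + 1.18*n^3 + 6.11*n^2 - 9.98*n + 2.74
(2) = -5.13*j^6 + 3.3*j^5 - 9.84*j^4 - 2.63*j^3 - 0.69*j^2 + 6.45*j - 6.16
(3) = 8*w^4 - 10*w^3 + 12*w^2 + 2*w - 12
(4) = 10*o^2*t^4 - 60*o^2*t^3 - 160*o^2*t^2 + 1500*o^2*t - 2250*o^2 + 7*o*t^5 - 42*o*t^4 - 112*o*t^3 + 1050*o*t^2 - 1575*o*t + t^6 - 6*t^5 - 16*t^4 + 151*t^3 - 223*t^2 - 8*t
(5) = s^4 - 11*s^3 + 14*sqrt(2)*s^3 - 154*sqrt(2)*s^2 + 122*s^2 - 1078*s + 336*sqrt(2)*s + 2352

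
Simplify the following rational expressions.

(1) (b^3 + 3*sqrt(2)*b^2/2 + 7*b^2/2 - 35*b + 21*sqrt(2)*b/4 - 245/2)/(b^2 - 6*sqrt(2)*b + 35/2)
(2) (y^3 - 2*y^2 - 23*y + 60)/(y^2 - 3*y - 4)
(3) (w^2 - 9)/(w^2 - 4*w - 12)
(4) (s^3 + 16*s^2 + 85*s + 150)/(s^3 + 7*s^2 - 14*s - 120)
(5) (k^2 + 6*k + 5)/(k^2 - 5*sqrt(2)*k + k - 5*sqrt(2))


(1) = (8*b^2 + b*(28 + 40*sqrt(2)) + 140*sqrt(2))/(8*b - 20*sqrt(2))
(2) = (y^2 + 2*y - 15)/(y + 1)
(3) = (w^2 - 9)/(w^2 - 4*w - 12)
(4) = (s + 5)/(s - 4)
(5) = (k + 5)/(k - 5*sqrt(2))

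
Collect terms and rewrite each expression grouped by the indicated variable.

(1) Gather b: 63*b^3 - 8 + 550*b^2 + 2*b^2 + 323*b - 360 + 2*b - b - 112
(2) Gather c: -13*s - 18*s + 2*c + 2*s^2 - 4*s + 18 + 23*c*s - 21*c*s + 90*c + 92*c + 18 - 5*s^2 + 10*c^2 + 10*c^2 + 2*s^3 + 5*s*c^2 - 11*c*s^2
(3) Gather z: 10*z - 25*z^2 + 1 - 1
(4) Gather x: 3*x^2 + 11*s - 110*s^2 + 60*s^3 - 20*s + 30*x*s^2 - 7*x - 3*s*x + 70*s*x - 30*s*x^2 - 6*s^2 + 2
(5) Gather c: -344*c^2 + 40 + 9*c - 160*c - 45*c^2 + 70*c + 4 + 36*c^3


(1) = 63*b^3 + 552*b^2 + 324*b - 480
(2) = c^2*(5*s + 20) + c*(-11*s^2 + 2*s + 184) + 2*s^3 - 3*s^2 - 35*s + 36
(3) = -25*z^2 + 10*z
(4) = 60*s^3 - 116*s^2 - 9*s + x^2*(3 - 30*s) + x*(30*s^2 + 67*s - 7) + 2
(5) = 36*c^3 - 389*c^2 - 81*c + 44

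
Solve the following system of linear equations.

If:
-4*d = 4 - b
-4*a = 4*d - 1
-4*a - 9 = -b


Then:
a = -1/2
b = 7
d = 3/4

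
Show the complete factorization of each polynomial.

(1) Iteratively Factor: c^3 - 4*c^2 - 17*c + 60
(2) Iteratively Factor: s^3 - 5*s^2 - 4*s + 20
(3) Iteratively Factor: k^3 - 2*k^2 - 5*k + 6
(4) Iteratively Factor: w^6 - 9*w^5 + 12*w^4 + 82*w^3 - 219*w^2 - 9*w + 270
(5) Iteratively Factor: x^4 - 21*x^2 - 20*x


(1) = (c - 3)*(c^2 - c - 20) = (c - 3)*(c + 4)*(c - 5)
(2) = (s - 5)*(s^2 - 4) = (s - 5)*(s + 2)*(s - 2)
(3) = (k + 2)*(k^2 - 4*k + 3) = (k - 3)*(k + 2)*(k - 1)
(4) = (w + 3)*(w^5 - 12*w^4 + 48*w^3 - 62*w^2 - 33*w + 90) = (w + 1)*(w + 3)*(w^4 - 13*w^3 + 61*w^2 - 123*w + 90) = (w - 5)*(w + 1)*(w + 3)*(w^3 - 8*w^2 + 21*w - 18) = (w - 5)*(w - 3)*(w + 1)*(w + 3)*(w^2 - 5*w + 6) = (w - 5)*(w - 3)*(w - 2)*(w + 1)*(w + 3)*(w - 3)
(5) = (x + 1)*(x^3 - x^2 - 20*x) = (x - 5)*(x + 1)*(x^2 + 4*x) = x*(x - 5)*(x + 1)*(x + 4)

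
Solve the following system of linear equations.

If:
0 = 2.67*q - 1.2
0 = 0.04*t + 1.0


Then:
q = 0.45
t = -25.00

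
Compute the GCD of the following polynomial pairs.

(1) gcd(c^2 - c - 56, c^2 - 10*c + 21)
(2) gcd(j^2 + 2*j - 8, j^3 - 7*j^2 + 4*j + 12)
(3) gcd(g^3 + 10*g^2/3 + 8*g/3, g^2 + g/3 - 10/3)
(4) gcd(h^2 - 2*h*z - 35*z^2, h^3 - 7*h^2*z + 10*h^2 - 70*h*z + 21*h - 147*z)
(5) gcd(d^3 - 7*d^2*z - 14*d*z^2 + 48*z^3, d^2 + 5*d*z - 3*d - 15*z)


(1) = 1
(2) = gcd((j - 2)*(j + 4), (j - 6)*(j - 2)*(j + 1)) = j - 2
(3) = gcd(g*(g + 4/3)*(g + 2), (g - 5/3)*(g + 2)) = g + 2
(4) = gcd((h - 7*z)*(h + 5*z), (h + 3)*(h + 7)*(h - 7*z)) = -h + 7*z
(5) = 1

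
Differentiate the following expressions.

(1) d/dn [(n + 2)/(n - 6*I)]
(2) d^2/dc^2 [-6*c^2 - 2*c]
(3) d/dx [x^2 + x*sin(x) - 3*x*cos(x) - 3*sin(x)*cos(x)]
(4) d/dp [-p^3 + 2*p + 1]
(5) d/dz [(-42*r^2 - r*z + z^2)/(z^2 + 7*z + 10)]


(1) = 2*(-1 - 3*I)/(n^2 - 12*I*n - 36)
(2) = -12
(3) = 3*x*sin(x) + x*cos(x) + 2*x + sin(x) - 3*cos(x) - 3*cos(2*x)
(4) = 2 - 3*p^2
(5) = ((-r + 2*z)*(z^2 + 7*z + 10) + (2*z + 7)*(42*r^2 + r*z - z^2))/(z^2 + 7*z + 10)^2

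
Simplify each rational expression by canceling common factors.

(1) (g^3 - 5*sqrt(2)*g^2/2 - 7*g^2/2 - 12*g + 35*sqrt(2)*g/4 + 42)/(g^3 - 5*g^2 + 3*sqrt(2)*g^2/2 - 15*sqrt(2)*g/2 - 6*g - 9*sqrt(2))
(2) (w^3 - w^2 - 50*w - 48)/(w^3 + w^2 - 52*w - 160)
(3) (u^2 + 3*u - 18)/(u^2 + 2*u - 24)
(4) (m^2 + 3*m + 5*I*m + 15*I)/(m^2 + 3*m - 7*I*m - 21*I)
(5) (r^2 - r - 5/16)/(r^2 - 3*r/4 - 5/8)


(1) = (8*g^2 + g*(-32*sqrt(2) - 28) + 112*sqrt(2))/(8*g^2 - 40*g - 48)
(2) = (w^2 + 7*w + 6)/(w^2 + 9*w + 20)
(3) = (u - 3)/(u - 4)
(4) = (m + 5*I)/(m - 7*I)
(5) = (4*r + 1)/(4*r + 2)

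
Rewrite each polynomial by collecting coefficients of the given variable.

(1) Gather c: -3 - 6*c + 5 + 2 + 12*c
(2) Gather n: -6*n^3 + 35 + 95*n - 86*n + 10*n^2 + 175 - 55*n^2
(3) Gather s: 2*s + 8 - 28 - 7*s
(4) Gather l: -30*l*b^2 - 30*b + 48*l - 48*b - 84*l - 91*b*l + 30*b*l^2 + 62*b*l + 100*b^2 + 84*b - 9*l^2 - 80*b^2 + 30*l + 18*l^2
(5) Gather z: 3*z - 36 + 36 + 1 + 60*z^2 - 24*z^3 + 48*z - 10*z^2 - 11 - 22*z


(1) = 6*c + 4
(2) = -6*n^3 - 45*n^2 + 9*n + 210
(3) = -5*s - 20
(4) = 20*b^2 + 6*b + l^2*(30*b + 9) + l*(-30*b^2 - 29*b - 6)
(5) = -24*z^3 + 50*z^2 + 29*z - 10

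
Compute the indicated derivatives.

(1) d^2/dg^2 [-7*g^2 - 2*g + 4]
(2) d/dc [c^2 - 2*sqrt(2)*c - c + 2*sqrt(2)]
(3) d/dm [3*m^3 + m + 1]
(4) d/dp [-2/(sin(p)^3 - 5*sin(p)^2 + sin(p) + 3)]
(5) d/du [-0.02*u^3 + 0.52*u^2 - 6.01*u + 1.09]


(1) = -14
(2) = 2*c - 2*sqrt(2) - 1
(3) = 9*m^2 + 1
(4) = 2*(3*sin(p)^2 - 10*sin(p) + 1)*cos(p)/(sin(p)^3 - 5*sin(p)^2 + sin(p) + 3)^2
(5) = -0.06*u^2 + 1.04*u - 6.01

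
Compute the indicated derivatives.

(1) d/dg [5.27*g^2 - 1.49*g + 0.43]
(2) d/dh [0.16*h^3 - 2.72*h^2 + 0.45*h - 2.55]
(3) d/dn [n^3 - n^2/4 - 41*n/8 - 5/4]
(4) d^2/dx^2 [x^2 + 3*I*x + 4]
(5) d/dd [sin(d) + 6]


(1) = 10.54*g - 1.49
(2) = 0.48*h^2 - 5.44*h + 0.45
(3) = 3*n^2 - n/2 - 41/8
(4) = 2
(5) = cos(d)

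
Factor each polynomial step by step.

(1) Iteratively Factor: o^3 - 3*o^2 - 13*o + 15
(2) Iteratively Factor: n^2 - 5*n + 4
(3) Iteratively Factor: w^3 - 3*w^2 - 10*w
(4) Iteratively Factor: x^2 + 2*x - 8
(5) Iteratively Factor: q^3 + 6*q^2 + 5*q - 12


(1) = (o - 1)*(o^2 - 2*o - 15) = (o - 5)*(o - 1)*(o + 3)
(2) = (n - 4)*(n - 1)
(3) = (w + 2)*(w^2 - 5*w) = w*(w + 2)*(w - 5)
(4) = (x + 4)*(x - 2)
(5) = (q - 1)*(q^2 + 7*q + 12) = (q - 1)*(q + 3)*(q + 4)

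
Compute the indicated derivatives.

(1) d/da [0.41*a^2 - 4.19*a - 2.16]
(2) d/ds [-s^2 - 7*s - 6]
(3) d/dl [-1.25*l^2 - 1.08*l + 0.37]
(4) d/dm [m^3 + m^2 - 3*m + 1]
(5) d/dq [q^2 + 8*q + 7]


(1) = 0.82*a - 4.19
(2) = -2*s - 7
(3) = -2.5*l - 1.08
(4) = 3*m^2 + 2*m - 3
(5) = 2*q + 8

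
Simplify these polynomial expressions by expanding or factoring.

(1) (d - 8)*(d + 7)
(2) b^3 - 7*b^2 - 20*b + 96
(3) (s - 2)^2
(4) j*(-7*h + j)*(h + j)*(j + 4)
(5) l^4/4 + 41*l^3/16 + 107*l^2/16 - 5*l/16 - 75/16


(1) = d^2 - d - 56
(2) = (b - 8)*(b - 3)*(b + 4)
(3) = s^2 - 4*s + 4
(4) = -7*h^2*j^2 - 28*h^2*j - 6*h*j^3 - 24*h*j^2 + j^4 + 4*j^3
(5) = (l/4 + 1/4)*(l - 3/4)*(l + 5)^2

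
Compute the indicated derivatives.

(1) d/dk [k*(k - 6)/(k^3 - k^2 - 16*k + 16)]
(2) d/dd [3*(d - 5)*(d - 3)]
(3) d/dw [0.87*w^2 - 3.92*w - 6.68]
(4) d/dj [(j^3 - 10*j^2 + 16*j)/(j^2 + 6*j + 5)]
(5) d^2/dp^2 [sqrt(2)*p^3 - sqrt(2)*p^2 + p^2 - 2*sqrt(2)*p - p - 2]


(1) = (k*(k - 6)*(-3*k^2 + 2*k + 16) + 2*(k - 3)*(k^3 - k^2 - 16*k + 16))/(k^3 - k^2 - 16*k + 16)^2
(2) = 6*d - 24
(3) = 1.74*w - 3.92
(4) = (j^4 + 12*j^3 - 61*j^2 - 100*j + 80)/(j^4 + 12*j^3 + 46*j^2 + 60*j + 25)
(5) = 6*sqrt(2)*p - 2*sqrt(2) + 2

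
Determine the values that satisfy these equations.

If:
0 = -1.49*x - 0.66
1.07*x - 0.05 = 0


Then:
No Solution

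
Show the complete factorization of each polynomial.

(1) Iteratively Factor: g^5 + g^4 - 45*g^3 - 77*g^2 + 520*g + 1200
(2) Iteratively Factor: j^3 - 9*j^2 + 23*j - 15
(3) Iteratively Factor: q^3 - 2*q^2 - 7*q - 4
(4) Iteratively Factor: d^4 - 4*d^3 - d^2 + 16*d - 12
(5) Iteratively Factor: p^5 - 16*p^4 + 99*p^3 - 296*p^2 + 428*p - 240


(1) = (g + 4)*(g^4 - 3*g^3 - 33*g^2 + 55*g + 300) = (g - 5)*(g + 4)*(g^3 + 2*g^2 - 23*g - 60) = (g - 5)*(g + 4)^2*(g^2 - 2*g - 15) = (g - 5)*(g + 3)*(g + 4)^2*(g - 5)
(2) = (j - 1)*(j^2 - 8*j + 15) = (j - 5)*(j - 1)*(j - 3)
(3) = (q + 1)*(q^2 - 3*q - 4) = (q - 4)*(q + 1)*(q + 1)
(4) = (d - 2)*(d^3 - 2*d^2 - 5*d + 6) = (d - 2)*(d + 2)*(d^2 - 4*d + 3) = (d - 2)*(d - 1)*(d + 2)*(d - 3)
(5) = (p - 2)*(p^4 - 14*p^3 + 71*p^2 - 154*p + 120) = (p - 2)^2*(p^3 - 12*p^2 + 47*p - 60) = (p - 4)*(p - 2)^2*(p^2 - 8*p + 15) = (p - 4)*(p - 3)*(p - 2)^2*(p - 5)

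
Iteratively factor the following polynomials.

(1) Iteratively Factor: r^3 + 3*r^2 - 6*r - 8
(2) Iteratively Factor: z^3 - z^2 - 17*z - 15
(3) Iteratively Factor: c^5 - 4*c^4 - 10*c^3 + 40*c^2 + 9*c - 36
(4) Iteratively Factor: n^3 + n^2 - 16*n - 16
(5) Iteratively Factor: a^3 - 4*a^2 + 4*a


(1) = (r - 2)*(r^2 + 5*r + 4) = (r - 2)*(r + 4)*(r + 1)
(2) = (z + 1)*(z^2 - 2*z - 15) = (z - 5)*(z + 1)*(z + 3)
(3) = (c - 4)*(c^4 - 10*c^2 + 9) = (c - 4)*(c - 3)*(c^3 + 3*c^2 - c - 3) = (c - 4)*(c - 3)*(c + 1)*(c^2 + 2*c - 3) = (c - 4)*(c - 3)*(c + 1)*(c + 3)*(c - 1)
(4) = (n + 4)*(n^2 - 3*n - 4) = (n + 1)*(n + 4)*(n - 4)
(5) = (a - 2)*(a^2 - 2*a) = (a - 2)^2*(a)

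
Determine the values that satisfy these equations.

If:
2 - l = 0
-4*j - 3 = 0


Then:
j = -3/4
l = 2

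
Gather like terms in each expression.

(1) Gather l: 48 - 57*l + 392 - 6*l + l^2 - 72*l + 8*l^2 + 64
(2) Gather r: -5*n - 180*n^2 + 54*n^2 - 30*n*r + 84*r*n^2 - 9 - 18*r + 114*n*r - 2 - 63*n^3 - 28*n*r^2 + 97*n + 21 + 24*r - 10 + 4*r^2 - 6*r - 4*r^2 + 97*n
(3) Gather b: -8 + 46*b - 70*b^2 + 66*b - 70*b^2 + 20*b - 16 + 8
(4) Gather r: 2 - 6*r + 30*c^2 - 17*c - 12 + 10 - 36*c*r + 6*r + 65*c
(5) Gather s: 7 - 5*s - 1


(1) = 9*l^2 - 135*l + 504
(2) = -63*n^3 - 126*n^2 - 28*n*r^2 + 189*n + r*(84*n^2 + 84*n)
(3) = -140*b^2 + 132*b - 16
(4) = 30*c^2 - 36*c*r + 48*c
(5) = 6 - 5*s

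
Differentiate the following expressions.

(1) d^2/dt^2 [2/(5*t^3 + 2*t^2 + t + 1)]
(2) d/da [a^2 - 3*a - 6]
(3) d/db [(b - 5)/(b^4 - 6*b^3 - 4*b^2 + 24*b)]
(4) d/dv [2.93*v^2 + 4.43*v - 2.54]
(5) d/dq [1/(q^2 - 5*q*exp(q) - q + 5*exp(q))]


(1) = 4*(-(15*t + 2)*(5*t^3 + 2*t^2 + t + 1) + (15*t^2 + 4*t + 1)^2)/(5*t^3 + 2*t^2 + t + 1)^3
(2) = 2*a - 3
(3) = (-3*b^4 + 32*b^3 - 86*b^2 - 40*b + 120)/(b^2*(b^6 - 12*b^5 + 28*b^4 + 96*b^3 - 272*b^2 - 192*b + 576))
(4) = 5.86*v + 4.43
(5) = (5*q*exp(q) - 2*q + 1)/(q^2 - 5*q*exp(q) - q + 5*exp(q))^2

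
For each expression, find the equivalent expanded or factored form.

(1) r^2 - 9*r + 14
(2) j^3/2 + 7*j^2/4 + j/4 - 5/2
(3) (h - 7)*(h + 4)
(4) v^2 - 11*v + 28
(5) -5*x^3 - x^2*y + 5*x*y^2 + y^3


(1) = (r - 7)*(r - 2)
(2) = (j/2 + 1)*(j - 1)*(j + 5/2)
(3) = h^2 - 3*h - 28
(4) = (v - 7)*(v - 4)
(5) = (-x + y)*(x + y)*(5*x + y)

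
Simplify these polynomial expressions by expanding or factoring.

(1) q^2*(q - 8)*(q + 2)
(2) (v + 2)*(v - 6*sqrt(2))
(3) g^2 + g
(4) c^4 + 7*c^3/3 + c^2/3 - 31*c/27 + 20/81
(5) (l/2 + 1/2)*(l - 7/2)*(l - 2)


(1) = q^4 - 6*q^3 - 16*q^2
(2) = v^2 - 6*sqrt(2)*v + 2*v - 12*sqrt(2)
(3) = g*(g + 1)
(4) = (c - 1/3)^2*(c + 4/3)*(c + 5/3)
(5) = l^3/2 - 9*l^2/4 + 3*l/4 + 7/2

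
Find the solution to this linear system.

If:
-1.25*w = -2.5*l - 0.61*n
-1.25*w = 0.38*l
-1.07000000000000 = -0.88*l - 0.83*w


Then:
l = 1.70
n = -8.05
w = -0.52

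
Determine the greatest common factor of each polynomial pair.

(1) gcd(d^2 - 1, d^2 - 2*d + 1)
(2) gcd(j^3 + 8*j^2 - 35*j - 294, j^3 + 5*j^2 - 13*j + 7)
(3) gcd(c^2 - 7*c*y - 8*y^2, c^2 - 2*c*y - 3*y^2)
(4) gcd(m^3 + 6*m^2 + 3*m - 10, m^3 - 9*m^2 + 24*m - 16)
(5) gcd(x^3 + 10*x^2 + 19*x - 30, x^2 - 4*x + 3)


(1) = gcd((d - 1)*(d + 1), (d - 1)^2) = d - 1
(2) = j + 7
(3) = gcd((c - 8*y)*(c + y), (c - 3*y)*(c + y)) = c + y
(4) = m - 1
(5) = gcd((x - 1)*(x + 5)*(x + 6), (x - 3)*(x - 1)) = x - 1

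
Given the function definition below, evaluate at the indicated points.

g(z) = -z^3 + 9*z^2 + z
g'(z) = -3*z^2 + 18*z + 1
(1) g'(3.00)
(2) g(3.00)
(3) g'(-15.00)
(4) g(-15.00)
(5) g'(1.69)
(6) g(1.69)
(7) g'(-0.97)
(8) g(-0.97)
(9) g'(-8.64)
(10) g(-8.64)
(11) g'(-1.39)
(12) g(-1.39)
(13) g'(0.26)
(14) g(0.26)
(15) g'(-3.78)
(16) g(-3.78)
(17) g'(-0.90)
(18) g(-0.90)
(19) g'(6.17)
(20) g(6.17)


(1) = 28.00
(2) = 57.00
(3) = -944.00
(4) = 5385.00
(5) = 22.85
(6) = 22.57
(7) = -19.28
(8) = 8.41
(9) = -378.47
(10) = 1308.18
(11) = -29.82
(12) = 18.68
(13) = 5.48
(14) = 0.85
(15) = -109.91
(16) = 178.83
(17) = -17.63
(18) = 7.12
(19) = -2.15
(20) = 113.90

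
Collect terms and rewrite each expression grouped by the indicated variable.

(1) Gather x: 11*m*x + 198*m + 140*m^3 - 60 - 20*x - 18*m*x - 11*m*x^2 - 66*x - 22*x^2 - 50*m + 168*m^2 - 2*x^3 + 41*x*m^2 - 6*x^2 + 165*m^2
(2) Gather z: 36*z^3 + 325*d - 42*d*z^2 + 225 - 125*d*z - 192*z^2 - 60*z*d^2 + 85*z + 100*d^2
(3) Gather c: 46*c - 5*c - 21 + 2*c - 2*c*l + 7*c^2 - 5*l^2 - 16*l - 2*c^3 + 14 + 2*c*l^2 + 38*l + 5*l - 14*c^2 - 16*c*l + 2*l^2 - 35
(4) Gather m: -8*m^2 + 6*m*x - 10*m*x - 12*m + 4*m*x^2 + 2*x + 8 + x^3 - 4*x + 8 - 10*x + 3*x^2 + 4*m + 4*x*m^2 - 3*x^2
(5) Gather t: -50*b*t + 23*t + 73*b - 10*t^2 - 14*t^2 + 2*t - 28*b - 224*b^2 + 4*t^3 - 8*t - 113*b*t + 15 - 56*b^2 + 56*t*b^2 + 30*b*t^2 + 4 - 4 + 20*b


(1) = 140*m^3 + 333*m^2 + 148*m - 2*x^3 + x^2*(-11*m - 28) + x*(41*m^2 - 7*m - 86) - 60
(2) = 100*d^2 + 325*d + 36*z^3 + z^2*(-42*d - 192) + z*(-60*d^2 - 125*d + 85) + 225
(3) = -2*c^3 - 7*c^2 + c*(2*l^2 - 18*l + 43) - 3*l^2 + 27*l - 42
(4) = m^2*(4*x - 8) + m*(4*x^2 - 4*x - 8) + x^3 - 12*x + 16
(5) = -280*b^2 + 65*b + 4*t^3 + t^2*(30*b - 24) + t*(56*b^2 - 163*b + 17) + 15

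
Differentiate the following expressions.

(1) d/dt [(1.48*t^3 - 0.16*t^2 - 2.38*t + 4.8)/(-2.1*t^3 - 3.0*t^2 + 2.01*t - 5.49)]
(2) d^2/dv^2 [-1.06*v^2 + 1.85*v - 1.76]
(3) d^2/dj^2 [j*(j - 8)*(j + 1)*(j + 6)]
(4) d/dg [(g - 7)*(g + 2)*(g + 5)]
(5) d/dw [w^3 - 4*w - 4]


(1) = (-4.776*t^4 - 4.0464*t^3 - 1.5972*t^2 + 30.5568*t + 3.4182)/(4.41*t^6 + 12.6*t^5 + 0.558*t^4 + 10.998*t^3 + 36.9801*t^2 - 22.0698*t + 30.1401)
(2) = -2.12000000000000
(3) = 12*j^2 - 6*j - 100
(4) = 3*g^2 - 39
(5) = 3*w^2 - 4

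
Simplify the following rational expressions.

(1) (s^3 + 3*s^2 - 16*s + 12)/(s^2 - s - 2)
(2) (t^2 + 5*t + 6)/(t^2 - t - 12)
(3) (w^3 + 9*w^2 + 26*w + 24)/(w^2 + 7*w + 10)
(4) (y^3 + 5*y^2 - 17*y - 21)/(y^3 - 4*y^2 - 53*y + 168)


(1) = (s^2 + 5*s - 6)/(s + 1)
(2) = (t + 2)/(t - 4)
(3) = (w^2 + 7*w + 12)/(w + 5)
(4) = (y + 1)/(y - 8)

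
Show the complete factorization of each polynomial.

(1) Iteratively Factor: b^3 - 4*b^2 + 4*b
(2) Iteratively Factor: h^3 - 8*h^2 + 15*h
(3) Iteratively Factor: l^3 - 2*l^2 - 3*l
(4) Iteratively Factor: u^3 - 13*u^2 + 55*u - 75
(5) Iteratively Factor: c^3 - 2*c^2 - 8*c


(1) = (b)*(b^2 - 4*b + 4) = b*(b - 2)*(b - 2)
(2) = (h - 3)*(h^2 - 5*h) = (h - 5)*(h - 3)*(h)
(3) = (l)*(l^2 - 2*l - 3) = l*(l + 1)*(l - 3)
(4) = (u - 3)*(u^2 - 10*u + 25) = (u - 5)*(u - 3)*(u - 5)
(5) = (c + 2)*(c^2 - 4*c) = (c - 4)*(c + 2)*(c)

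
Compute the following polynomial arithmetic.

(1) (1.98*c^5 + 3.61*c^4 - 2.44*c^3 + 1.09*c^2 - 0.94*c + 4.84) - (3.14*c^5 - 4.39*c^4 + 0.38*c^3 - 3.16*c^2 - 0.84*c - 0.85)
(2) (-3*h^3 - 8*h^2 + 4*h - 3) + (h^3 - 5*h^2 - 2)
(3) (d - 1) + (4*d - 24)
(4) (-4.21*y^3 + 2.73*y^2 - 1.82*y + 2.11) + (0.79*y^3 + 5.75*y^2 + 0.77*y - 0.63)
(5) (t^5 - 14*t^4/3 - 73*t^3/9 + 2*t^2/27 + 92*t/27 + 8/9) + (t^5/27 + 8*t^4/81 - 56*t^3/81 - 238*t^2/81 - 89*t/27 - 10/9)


(1) = -1.16*c^5 + 8.0*c^4 - 2.82*c^3 + 4.25*c^2 - 0.1*c + 5.69
(2) = -2*h^3 - 13*h^2 + 4*h - 5
(3) = 5*d - 25
(4) = -3.42*y^3 + 8.48*y^2 - 1.05*y + 1.48
(5) = 28*t^5/27 - 370*t^4/81 - 713*t^3/81 - 232*t^2/81 + t/9 - 2/9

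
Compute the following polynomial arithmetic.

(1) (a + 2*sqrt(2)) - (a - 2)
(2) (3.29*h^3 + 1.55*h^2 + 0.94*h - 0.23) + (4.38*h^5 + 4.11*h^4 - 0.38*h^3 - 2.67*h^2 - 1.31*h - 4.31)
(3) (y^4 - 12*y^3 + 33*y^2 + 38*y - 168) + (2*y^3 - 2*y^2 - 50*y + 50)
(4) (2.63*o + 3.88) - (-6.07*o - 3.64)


(1) = 2 + 2*sqrt(2)
(2) = 4.38*h^5 + 4.11*h^4 + 2.91*h^3 - 1.12*h^2 - 0.37*h - 4.54
(3) = y^4 - 10*y^3 + 31*y^2 - 12*y - 118
(4) = 8.7*o + 7.52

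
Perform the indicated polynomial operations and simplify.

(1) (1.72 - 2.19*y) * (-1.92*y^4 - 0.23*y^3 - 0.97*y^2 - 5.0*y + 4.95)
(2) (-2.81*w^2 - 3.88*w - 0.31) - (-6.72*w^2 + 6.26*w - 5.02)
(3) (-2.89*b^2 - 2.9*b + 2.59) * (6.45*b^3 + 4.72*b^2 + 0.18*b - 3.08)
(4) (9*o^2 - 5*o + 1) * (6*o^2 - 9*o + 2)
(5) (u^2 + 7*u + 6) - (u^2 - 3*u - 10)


(1) = 4.2048*y^5 - 2.7987*y^4 + 1.7287*y^3 + 9.2816*y^2 - 19.4405*y + 8.514
(2) = 3.91*w^2 - 10.14*w + 4.71
(3) = -18.6405*b^5 - 32.3458*b^4 + 2.4973*b^3 + 20.604*b^2 + 9.3982*b - 7.9772
(4) = 54*o^4 - 111*o^3 + 69*o^2 - 19*o + 2
(5) = 10*u + 16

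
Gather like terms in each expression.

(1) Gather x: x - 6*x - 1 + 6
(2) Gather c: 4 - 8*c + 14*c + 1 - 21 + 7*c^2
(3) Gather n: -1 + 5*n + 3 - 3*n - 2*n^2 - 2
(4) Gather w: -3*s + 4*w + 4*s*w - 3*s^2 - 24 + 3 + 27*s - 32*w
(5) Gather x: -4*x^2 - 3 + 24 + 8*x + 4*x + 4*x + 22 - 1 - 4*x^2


(1) = 5 - 5*x
(2) = 7*c^2 + 6*c - 16
(3) = -2*n^2 + 2*n
(4) = -3*s^2 + 24*s + w*(4*s - 28) - 21
(5) = -8*x^2 + 16*x + 42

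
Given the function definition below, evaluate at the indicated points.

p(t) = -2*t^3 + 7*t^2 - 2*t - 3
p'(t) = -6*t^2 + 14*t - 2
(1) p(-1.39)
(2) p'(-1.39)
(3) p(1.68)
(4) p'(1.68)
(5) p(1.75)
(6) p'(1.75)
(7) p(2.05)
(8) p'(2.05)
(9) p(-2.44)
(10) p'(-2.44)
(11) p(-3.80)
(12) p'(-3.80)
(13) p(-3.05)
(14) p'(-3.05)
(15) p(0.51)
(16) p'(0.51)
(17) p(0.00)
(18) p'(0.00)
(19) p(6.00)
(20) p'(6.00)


(1) = 18.68
(2) = -33.05
(3) = 3.91
(4) = 4.59
(5) = 4.22
(6) = 4.12
(7) = 5.09
(8) = 1.48
(9) = 72.61
(10) = -71.88
(11) = 215.42
(12) = -141.84
(13) = 124.96
(14) = -100.51
(15) = -2.46
(16) = 3.58
(17) = -3.00
(18) = -2.00
(19) = -195.00
(20) = -134.00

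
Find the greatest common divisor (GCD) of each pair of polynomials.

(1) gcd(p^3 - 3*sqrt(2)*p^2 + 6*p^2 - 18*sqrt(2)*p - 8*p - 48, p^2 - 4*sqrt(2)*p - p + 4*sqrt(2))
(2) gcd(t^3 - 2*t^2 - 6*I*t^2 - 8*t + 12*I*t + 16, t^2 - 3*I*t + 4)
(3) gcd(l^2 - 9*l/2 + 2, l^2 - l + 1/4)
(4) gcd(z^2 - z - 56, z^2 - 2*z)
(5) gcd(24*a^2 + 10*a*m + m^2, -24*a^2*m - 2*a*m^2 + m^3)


(1) = gcd((p + 6)*(p - 4*sqrt(2))*(p + sqrt(2)), (p - 1)*(p - 4*sqrt(2))) = p - 4*sqrt(2)
(2) = gcd((t - 2)*(t - 4*I)*(t - 2*I), (t - 4*I)*(t + I)) = t - 4*I
(3) = l - 1/2
(4) = gcd((z - 8)*(z + 7), z*(z - 2)) = 1
(5) = gcd((4*a + m)*(6*a + m), m*(-6*a + m)*(4*a + m)) = 4*a + m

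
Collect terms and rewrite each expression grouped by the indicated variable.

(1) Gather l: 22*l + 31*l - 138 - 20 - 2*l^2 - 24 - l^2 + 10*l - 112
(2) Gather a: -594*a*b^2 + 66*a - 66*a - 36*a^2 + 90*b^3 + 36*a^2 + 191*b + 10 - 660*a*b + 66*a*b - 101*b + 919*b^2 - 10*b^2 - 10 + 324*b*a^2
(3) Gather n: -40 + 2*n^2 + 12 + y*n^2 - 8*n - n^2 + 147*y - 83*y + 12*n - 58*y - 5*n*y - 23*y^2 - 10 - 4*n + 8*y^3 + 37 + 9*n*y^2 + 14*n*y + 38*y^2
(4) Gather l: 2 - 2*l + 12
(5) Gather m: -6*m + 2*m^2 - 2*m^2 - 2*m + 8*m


(1) = -3*l^2 + 63*l - 294
(2) = 324*a^2*b + a*(-594*b^2 - 594*b) + 90*b^3 + 909*b^2 + 90*b
(3) = n^2*(y + 1) + n*(9*y^2 + 9*y) + 8*y^3 + 15*y^2 + 6*y - 1
(4) = 14 - 2*l
(5) = 0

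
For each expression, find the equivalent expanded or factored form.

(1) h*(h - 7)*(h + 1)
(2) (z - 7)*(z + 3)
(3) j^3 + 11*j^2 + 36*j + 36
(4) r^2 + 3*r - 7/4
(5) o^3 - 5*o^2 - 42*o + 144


(1) = h^3 - 6*h^2 - 7*h
(2) = z^2 - 4*z - 21
(3) = (j + 2)*(j + 3)*(j + 6)
(4) = (r - 1/2)*(r + 7/2)
(5) = (o - 8)*(o - 3)*(o + 6)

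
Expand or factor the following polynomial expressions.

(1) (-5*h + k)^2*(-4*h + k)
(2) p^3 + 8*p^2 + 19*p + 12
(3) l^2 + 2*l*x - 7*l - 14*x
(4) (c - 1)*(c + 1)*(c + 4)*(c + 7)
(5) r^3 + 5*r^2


(1) = -100*h^3 + 65*h^2*k - 14*h*k^2 + k^3
(2) = (p + 1)*(p + 3)*(p + 4)
(3) = (l - 7)*(l + 2*x)
(4) = c^4 + 11*c^3 + 27*c^2 - 11*c - 28
(5) = r^2*(r + 5)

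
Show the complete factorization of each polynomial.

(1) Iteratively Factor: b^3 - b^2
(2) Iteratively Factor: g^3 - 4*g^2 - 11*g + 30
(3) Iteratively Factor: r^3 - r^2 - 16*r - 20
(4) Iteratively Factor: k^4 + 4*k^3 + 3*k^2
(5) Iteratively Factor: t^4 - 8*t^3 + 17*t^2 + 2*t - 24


(1) = (b)*(b^2 - b) = b^2*(b - 1)
(2) = (g - 2)*(g^2 - 2*g - 15) = (g - 2)*(g + 3)*(g - 5)
(3) = (r + 2)*(r^2 - 3*r - 10) = (r + 2)^2*(r - 5)
(4) = (k + 1)*(k^3 + 3*k^2) = (k + 1)*(k + 3)*(k^2) = k*(k + 1)*(k + 3)*(k)
(5) = (t - 3)*(t^3 - 5*t^2 + 2*t + 8) = (t - 4)*(t - 3)*(t^2 - t - 2) = (t - 4)*(t - 3)*(t + 1)*(t - 2)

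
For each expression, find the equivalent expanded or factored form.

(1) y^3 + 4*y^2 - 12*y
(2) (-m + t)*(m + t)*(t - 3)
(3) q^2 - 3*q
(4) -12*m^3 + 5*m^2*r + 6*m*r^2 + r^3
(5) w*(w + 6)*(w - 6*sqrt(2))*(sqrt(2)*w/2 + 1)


(1) = y*(y - 2)*(y + 6)
(2) = -m^2*t + 3*m^2 + t^3 - 3*t^2
(3) = q*(q - 3)
(4) = (-m + r)*(3*m + r)*(4*m + r)
(5) = sqrt(2)*w^4/2 - 5*w^3 + 3*sqrt(2)*w^3 - 30*w^2 - 6*sqrt(2)*w^2 - 36*sqrt(2)*w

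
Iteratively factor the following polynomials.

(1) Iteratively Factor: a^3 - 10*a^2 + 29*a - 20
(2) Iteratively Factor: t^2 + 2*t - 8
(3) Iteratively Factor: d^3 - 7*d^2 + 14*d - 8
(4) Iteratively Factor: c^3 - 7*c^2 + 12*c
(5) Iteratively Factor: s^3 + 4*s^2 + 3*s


(1) = (a - 1)*(a^2 - 9*a + 20) = (a - 4)*(a - 1)*(a - 5)
(2) = (t - 2)*(t + 4)
(3) = (d - 4)*(d^2 - 3*d + 2) = (d - 4)*(d - 2)*(d - 1)
(4) = (c - 3)*(c^2 - 4*c) = c*(c - 3)*(c - 4)
(5) = (s)*(s^2 + 4*s + 3) = s*(s + 3)*(s + 1)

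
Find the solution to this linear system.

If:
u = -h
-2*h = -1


Then:
h = 1/2
u = -1/2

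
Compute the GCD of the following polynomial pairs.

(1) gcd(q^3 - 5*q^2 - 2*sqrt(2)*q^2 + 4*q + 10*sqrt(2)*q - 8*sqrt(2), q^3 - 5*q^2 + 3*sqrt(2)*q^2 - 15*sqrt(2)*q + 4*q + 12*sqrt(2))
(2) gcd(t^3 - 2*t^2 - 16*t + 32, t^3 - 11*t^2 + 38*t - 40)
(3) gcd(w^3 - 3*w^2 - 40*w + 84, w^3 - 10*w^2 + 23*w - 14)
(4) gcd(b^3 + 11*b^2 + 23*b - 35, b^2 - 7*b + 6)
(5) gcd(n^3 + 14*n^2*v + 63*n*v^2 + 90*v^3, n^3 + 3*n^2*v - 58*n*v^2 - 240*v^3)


(1) = gcd((q - 4)*(q - 1)*(q - 2*sqrt(2)), (q - 4)*(q - 1)*(q + 3*sqrt(2))) = q^2 - 5*q + 4
(2) = gcd((t - 4)*(t - 2)*(t + 4), (t - 5)*(t - 4)*(t - 2)) = t^2 - 6*t + 8
(3) = w^2 - 9*w + 14
(4) = gcd((b - 1)*(b + 5)*(b + 7), (b - 6)*(b - 1)) = b - 1
(5) = gcd((n + 3*v)*(n + 5*v)*(n + 6*v), (n - 8*v)*(n + 5*v)*(n + 6*v)) = n^2 + 11*n*v + 30*v^2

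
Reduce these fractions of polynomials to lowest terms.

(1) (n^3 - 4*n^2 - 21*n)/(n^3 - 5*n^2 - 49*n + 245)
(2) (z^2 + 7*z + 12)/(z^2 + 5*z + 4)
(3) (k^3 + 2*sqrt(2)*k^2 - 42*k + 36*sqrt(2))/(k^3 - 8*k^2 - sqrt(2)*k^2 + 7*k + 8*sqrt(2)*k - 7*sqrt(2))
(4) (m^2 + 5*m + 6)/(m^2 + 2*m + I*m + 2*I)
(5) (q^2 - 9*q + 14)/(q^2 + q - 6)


(1) = (n^2 + 3*n)/(n^2 + 2*n - 35)
(2) = (z + 3)/(z + 1)
(3) = (k^2 + 3*sqrt(2)*k - 36)/(k^2 - 8*k + 7)
(4) = (m + 3)/(m + I)
(5) = (q - 7)/(q + 3)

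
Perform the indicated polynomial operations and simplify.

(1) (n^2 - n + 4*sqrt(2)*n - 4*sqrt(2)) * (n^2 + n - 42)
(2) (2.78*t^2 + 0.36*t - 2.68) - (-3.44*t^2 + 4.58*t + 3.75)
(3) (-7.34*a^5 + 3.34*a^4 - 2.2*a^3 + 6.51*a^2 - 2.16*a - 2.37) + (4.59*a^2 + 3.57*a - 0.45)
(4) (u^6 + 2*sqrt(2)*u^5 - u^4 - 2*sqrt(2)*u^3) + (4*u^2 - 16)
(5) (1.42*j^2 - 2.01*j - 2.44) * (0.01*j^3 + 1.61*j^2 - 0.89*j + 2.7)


(1) = n^4 + 4*sqrt(2)*n^3 - 43*n^2 - 172*sqrt(2)*n + 42*n + 168*sqrt(2)
(2) = 6.22*t^2 - 4.22*t - 6.43
(3) = -7.34*a^5 + 3.34*a^4 - 2.2*a^3 + 11.1*a^2 + 1.41*a - 2.82
(4) = u^6 + 2*sqrt(2)*u^5 - u^4 - 2*sqrt(2)*u^3 + 4*u^2 - 16
(5) = 0.0142*j^5 + 2.2661*j^4 - 4.5243*j^3 + 1.6945*j^2 - 3.2554*j - 6.588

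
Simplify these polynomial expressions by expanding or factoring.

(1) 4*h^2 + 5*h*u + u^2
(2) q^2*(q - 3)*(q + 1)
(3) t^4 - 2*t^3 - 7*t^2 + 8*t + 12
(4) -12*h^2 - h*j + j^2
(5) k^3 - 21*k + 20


(1) = (h + u)*(4*h + u)
(2) = q^4 - 2*q^3 - 3*q^2
(3) = (t - 3)*(t - 2)*(t + 1)*(t + 2)
(4) = (-4*h + j)*(3*h + j)
(5) = (k - 4)*(k - 1)*(k + 5)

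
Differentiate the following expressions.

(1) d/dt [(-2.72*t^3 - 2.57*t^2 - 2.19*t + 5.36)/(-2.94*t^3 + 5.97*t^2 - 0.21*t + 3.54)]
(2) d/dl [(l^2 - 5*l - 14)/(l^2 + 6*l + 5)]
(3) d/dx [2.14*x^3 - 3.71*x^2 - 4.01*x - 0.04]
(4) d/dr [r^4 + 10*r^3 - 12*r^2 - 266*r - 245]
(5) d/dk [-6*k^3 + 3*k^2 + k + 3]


(1) = (-23.7942*t^4 - 11.7348*t^3 + 32.0028*t^2 - 82.194*t - 6.627)/(8.6436*t^6 - 35.1036*t^5 + 36.8757*t^4 - 23.3226*t^3 + 42.3117*t^2 - 1.4868*t + 12.5316)
(2) = (11*l^2 + 38*l + 59)/(l^4 + 12*l^3 + 46*l^2 + 60*l + 25)
(3) = 6.42*x^2 - 7.42*x - 4.01
(4) = 4*r^3 + 30*r^2 - 24*r - 266
(5) = -18*k^2 + 6*k + 1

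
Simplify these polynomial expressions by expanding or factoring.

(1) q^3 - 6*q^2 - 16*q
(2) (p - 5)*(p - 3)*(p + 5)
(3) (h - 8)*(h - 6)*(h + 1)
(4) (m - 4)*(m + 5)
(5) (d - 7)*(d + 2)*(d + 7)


(1) = q*(q - 8)*(q + 2)
(2) = p^3 - 3*p^2 - 25*p + 75
(3) = h^3 - 13*h^2 + 34*h + 48
(4) = m^2 + m - 20
(5) = d^3 + 2*d^2 - 49*d - 98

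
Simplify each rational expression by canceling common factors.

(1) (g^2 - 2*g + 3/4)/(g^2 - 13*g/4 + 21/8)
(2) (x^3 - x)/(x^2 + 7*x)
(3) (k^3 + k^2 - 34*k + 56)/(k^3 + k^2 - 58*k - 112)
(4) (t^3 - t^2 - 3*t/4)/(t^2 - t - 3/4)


(1) = (4*g - 2)/(4*g - 7)
(2) = (x^2 - 1)/(x + 7)
(3) = (k^2 - 6*k + 8)/(k^2 - 6*k - 16)
(4) = t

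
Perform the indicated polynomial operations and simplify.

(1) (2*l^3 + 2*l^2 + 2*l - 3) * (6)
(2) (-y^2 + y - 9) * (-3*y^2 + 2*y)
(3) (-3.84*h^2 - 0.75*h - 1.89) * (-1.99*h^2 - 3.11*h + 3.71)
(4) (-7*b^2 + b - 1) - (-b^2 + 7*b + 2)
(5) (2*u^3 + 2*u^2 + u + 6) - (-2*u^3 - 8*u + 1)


(1) = 12*l^3 + 12*l^2 + 12*l - 18
(2) = 3*y^4 - 5*y^3 + 29*y^2 - 18*y
(3) = 7.6416*h^4 + 13.4349*h^3 - 8.1528*h^2 + 3.0954*h - 7.0119
(4) = -6*b^2 - 6*b - 3
(5) = 4*u^3 + 2*u^2 + 9*u + 5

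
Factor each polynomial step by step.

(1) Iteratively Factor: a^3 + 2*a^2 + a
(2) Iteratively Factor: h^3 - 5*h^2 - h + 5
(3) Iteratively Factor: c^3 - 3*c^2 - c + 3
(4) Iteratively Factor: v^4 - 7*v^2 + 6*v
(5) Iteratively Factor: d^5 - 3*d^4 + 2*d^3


(1) = (a + 1)*(a^2 + a) = a*(a + 1)*(a + 1)
(2) = (h - 1)*(h^2 - 4*h - 5) = (h - 1)*(h + 1)*(h - 5)
(3) = (c - 3)*(c^2 - 1) = (c - 3)*(c - 1)*(c + 1)
(4) = (v)*(v^3 - 7*v + 6) = v*(v + 3)*(v^2 - 3*v + 2) = v*(v - 1)*(v + 3)*(v - 2)
(5) = (d)*(d^4 - 3*d^3 + 2*d^2) = d*(d - 2)*(d^3 - d^2) = d*(d - 2)*(d - 1)*(d^2) = d^2*(d - 2)*(d - 1)*(d)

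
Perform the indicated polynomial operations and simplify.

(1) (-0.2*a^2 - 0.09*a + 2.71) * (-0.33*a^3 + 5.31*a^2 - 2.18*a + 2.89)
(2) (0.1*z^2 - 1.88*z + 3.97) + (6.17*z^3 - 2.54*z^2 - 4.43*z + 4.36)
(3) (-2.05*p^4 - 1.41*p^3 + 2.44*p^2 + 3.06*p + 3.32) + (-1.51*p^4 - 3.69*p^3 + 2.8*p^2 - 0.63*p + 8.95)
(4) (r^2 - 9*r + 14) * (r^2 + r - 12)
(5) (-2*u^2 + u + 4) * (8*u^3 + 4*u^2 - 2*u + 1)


(1) = 0.066*a^5 - 1.0323*a^4 - 0.9362*a^3 + 14.0083*a^2 - 6.1679*a + 7.8319
(2) = 6.17*z^3 - 2.44*z^2 - 6.31*z + 8.33
(3) = -3.56*p^4 - 5.1*p^3 + 5.24*p^2 + 2.43*p + 12.27
(4) = r^4 - 8*r^3 - 7*r^2 + 122*r - 168
(5) = -16*u^5 + 40*u^3 + 12*u^2 - 7*u + 4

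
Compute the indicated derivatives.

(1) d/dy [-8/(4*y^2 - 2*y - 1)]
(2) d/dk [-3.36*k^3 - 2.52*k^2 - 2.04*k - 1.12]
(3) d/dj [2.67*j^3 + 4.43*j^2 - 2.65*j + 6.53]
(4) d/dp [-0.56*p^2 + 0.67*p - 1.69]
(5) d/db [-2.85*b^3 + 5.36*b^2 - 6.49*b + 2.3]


(1) = 16*(4*y - 1)/(-4*y^2 + 2*y + 1)^2
(2) = -10.08*k^2 - 5.04*k - 2.04
(3) = 8.01*j^2 + 8.86*j - 2.65
(4) = 0.67 - 1.12*p
(5) = -8.55*b^2 + 10.72*b - 6.49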